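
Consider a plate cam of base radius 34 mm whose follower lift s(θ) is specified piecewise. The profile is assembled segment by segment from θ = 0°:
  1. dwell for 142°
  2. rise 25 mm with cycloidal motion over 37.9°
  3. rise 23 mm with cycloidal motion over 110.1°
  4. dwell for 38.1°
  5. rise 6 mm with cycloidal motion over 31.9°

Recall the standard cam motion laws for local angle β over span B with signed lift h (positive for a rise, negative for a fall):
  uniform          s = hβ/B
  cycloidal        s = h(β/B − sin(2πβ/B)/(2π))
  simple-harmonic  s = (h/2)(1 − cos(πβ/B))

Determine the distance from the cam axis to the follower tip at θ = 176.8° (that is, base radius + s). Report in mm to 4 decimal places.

seg 1 [0°–142°] dwell: s stays 0.0000
seg 2 [142°–179.9°] cycloidal, h=25: θ=176.8° here. β=34.8, B=37.9. 25·(0.9182 − sin(2π·0.9182)/(2π)) = 24.9112 → s = 24.9112
radial distance = base radius + s = 34 + 24.9112 = 58.9112

58.9112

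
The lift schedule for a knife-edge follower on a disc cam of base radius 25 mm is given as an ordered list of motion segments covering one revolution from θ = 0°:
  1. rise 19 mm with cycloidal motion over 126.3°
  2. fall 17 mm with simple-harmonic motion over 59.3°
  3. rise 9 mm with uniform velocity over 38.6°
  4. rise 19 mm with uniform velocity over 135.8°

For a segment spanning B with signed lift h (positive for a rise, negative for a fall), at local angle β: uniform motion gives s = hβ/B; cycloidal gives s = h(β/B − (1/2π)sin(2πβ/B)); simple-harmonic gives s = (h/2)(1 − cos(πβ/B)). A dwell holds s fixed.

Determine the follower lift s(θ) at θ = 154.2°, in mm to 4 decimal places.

seg 1 [0°–126.3°] cycloidal, h=19: full span → s += 19 → s = 19.0000
seg 2 [126.3°–185.6°] simple-harmonic, h=-17: θ=154.2° here. β=27.9, B=59.3. -17/2·(1 − cos(π·0.4705)) = -7.7131 → s = 11.2869

11.2869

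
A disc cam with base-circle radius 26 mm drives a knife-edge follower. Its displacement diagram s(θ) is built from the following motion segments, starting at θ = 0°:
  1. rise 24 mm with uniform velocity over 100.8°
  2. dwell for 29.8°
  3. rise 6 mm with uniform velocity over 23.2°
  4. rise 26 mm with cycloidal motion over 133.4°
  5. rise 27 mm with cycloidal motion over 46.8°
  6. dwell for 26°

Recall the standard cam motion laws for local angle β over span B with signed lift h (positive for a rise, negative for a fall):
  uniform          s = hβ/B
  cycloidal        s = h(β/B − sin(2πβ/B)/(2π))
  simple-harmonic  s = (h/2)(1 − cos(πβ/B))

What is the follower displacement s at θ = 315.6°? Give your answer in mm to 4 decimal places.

seg 1 [0°–100.8°] uniform, h=24: full span → s += 24 → s = 24.0000
seg 2 [100.8°–130.6°] dwell: s stays 24.0000
seg 3 [130.6°–153.8°] uniform, h=6: full span → s += 6 → s = 30.0000
seg 4 [153.8°–287.2°] cycloidal, h=26: full span → s += 26 → s = 56.0000
seg 5 [287.2°–334°] cycloidal, h=27: θ=315.6° here. β=28.4, B=46.8. 27·(0.6068 − sin(2π·0.6068)/(2π)) = 19.0574 → s = 75.0574

75.0574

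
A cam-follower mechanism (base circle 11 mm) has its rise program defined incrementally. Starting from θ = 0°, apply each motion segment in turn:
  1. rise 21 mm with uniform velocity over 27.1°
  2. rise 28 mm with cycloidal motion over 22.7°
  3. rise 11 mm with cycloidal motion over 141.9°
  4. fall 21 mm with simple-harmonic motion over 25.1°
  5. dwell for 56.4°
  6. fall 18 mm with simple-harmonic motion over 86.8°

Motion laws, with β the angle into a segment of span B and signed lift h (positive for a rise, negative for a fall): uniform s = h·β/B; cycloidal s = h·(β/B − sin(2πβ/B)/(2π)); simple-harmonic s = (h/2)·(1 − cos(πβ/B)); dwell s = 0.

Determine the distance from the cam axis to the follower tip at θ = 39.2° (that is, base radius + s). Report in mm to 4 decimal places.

seg 1 [0°–27.1°] uniform, h=21: full span → s += 21 → s = 21.0000
seg 2 [27.1°–49.8°] cycloidal, h=28: θ=39.2° here. β=12.1, B=22.7. 28·(0.5330 − sin(2π·0.5330)/(2π)) = 15.8436 → s = 36.8436
radial distance = base radius + s = 11 + 36.8436 = 47.8436

47.8436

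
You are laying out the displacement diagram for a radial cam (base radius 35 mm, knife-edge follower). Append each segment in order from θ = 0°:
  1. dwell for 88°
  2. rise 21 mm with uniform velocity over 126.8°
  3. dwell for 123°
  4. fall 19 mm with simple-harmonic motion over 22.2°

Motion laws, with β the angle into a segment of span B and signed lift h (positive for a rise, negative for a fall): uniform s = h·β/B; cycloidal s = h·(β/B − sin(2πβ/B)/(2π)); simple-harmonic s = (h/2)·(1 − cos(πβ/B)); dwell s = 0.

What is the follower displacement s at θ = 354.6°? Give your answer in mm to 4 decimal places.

seg 1 [0°–88°] dwell: s stays 0.0000
seg 2 [88°–214.8°] uniform, h=21: full span → s += 21 → s = 21.0000
seg 3 [214.8°–337.8°] dwell: s stays 21.0000
seg 4 [337.8°–360°] simple-harmonic, h=-19: θ=354.6° here. β=16.8, B=22.2. -19/2·(1 − cos(π·0.7568)) = -16.3586 → s = 4.6414

4.6414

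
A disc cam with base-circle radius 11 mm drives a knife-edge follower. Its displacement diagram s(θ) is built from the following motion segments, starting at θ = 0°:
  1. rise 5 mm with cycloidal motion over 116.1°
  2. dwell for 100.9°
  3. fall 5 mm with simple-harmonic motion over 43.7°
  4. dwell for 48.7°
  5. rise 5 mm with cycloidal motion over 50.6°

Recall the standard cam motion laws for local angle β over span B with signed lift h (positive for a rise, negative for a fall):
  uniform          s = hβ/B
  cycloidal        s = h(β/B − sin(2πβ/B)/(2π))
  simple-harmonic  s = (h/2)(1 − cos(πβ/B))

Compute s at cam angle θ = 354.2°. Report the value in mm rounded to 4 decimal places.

seg 1 [0°–116.1°] cycloidal, h=5: full span → s += 5 → s = 5.0000
seg 2 [116.1°–217°] dwell: s stays 5.0000
seg 3 [217°–260.7°] simple-harmonic, h=-5: full span → s += -5 → s = 0.0000
seg 4 [260.7°–309.4°] dwell: s stays 0.0000
seg 5 [309.4°–360°] cycloidal, h=5: θ=354.2° here. β=44.8, B=50.6. 5·(0.8854 − sin(2π·0.8854)/(2π)) = 4.9517 → s = 4.9517

4.9517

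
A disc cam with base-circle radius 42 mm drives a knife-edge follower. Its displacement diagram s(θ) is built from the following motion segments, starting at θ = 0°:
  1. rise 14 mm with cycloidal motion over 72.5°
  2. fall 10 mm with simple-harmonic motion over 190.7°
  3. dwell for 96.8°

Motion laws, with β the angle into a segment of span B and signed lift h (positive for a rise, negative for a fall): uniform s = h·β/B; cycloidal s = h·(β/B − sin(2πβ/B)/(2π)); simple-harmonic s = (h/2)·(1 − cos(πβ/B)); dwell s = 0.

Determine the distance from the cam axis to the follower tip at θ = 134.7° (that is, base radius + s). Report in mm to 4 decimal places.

seg 1 [0°–72.5°] cycloidal, h=14: full span → s += 14 → s = 14.0000
seg 2 [72.5°–263.2°] simple-harmonic, h=-10: θ=134.7° here. β=62.2, B=190.7. -10/2·(1 − cos(π·0.3262)) = -2.4032 → s = 11.5968
radial distance = base radius + s = 42 + 11.5968 = 53.5968

53.5968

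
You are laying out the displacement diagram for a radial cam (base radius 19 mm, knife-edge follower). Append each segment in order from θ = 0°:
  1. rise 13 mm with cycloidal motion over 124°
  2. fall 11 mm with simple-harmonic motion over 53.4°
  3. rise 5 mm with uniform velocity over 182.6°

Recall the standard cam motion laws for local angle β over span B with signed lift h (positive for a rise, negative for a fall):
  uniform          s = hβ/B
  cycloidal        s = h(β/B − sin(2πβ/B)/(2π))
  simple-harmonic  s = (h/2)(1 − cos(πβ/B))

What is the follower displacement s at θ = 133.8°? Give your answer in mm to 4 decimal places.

seg 1 [0°–124°] cycloidal, h=13: full span → s += 13 → s = 13.0000
seg 2 [124°–177.4°] simple-harmonic, h=-11: θ=133.8° here. β=9.8, B=53.4. -11/2·(1 − cos(π·0.1835)) = -0.8891 → s = 12.1109

12.1109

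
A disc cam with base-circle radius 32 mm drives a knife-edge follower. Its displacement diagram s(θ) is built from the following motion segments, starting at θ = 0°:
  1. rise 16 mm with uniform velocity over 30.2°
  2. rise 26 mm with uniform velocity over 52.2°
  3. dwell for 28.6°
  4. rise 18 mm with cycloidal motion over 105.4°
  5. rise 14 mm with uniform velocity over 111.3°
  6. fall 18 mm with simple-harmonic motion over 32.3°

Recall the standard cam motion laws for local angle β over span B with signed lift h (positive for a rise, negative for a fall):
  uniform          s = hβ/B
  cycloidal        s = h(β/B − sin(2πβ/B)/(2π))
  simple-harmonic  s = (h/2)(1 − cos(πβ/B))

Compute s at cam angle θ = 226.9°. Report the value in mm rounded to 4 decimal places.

seg 1 [0°–30.2°] uniform, h=16: full span → s += 16 → s = 16.0000
seg 2 [30.2°–82.4°] uniform, h=26: full span → s += 26 → s = 42.0000
seg 3 [82.4°–111°] dwell: s stays 42.0000
seg 4 [111°–216.4°] cycloidal, h=18: full span → s += 18 → s = 60.0000
seg 5 [216.4°–327.7°] uniform, h=14: θ=226.9° here. β=10.5, B=111.3. 14·10.5/111.3 = 1.3208 → s = 61.3208

61.3208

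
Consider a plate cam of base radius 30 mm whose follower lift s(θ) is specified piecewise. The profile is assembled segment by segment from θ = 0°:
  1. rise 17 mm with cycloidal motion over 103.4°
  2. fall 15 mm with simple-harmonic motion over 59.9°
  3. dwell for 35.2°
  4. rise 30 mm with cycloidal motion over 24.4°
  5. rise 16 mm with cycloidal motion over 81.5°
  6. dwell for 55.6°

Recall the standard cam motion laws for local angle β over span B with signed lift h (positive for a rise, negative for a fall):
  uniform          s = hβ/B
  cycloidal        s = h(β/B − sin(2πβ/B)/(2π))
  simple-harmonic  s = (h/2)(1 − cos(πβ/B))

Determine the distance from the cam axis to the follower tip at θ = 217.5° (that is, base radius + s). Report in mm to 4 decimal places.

seg 1 [0°–103.4°] cycloidal, h=17: full span → s += 17 → s = 17.0000
seg 2 [103.4°–163.3°] simple-harmonic, h=-15: full span → s += -15 → s = 2.0000
seg 3 [163.3°–198.5°] dwell: s stays 2.0000
seg 4 [198.5°–222.9°] cycloidal, h=30: θ=217.5° here. β=19, B=24.4. 30·(0.7787 − sin(2π·0.7787)/(2π)) = 28.0579 → s = 30.0579
radial distance = base radius + s = 30 + 30.0579 = 60.0579

60.0579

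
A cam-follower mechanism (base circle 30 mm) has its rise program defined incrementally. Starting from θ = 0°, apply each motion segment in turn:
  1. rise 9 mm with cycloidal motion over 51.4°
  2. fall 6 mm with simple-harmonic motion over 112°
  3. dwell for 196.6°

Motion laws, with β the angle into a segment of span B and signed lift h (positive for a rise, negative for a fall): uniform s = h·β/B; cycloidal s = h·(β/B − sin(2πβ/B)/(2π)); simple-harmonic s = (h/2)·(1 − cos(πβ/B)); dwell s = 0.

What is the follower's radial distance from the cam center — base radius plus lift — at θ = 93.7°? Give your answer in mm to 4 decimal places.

seg 1 [0°–51.4°] cycloidal, h=9: full span → s += 9 → s = 9.0000
seg 2 [51.4°–163.4°] simple-harmonic, h=-6: θ=93.7° here. β=42.3, B=112. -6/2·(1 − cos(π·0.3777)) = -1.8753 → s = 7.1247
radial distance = base radius + s = 30 + 7.1247 = 37.1247

37.1247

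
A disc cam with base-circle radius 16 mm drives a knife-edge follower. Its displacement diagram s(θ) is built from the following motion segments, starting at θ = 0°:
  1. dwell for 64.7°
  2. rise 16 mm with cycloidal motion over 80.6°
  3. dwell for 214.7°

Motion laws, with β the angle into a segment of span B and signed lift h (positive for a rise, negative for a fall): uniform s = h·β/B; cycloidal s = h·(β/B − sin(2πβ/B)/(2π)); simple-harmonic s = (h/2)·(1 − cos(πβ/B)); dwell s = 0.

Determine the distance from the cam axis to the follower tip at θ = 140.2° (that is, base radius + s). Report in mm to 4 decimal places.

seg 1 [0°–64.7°] dwell: s stays 0.0000
seg 2 [64.7°–145.3°] cycloidal, h=16: θ=140.2° here. β=75.5, B=80.6. 16·(0.9367 − sin(2π·0.9367)/(2π)) = 15.9735 → s = 15.9735
radial distance = base radius + s = 16 + 15.9735 = 31.9735

31.9735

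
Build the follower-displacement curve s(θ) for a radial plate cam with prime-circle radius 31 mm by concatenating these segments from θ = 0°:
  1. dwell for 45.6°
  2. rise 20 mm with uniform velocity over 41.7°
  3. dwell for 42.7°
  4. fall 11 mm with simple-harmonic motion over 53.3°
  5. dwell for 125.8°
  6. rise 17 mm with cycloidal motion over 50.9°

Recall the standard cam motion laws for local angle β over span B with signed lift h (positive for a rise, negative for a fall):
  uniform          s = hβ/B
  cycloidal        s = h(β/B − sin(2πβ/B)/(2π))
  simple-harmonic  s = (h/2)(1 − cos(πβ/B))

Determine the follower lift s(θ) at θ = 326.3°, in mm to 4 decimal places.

seg 1 [0°–45.6°] dwell: s stays 0.0000
seg 2 [45.6°–87.3°] uniform, h=20: full span → s += 20 → s = 20.0000
seg 3 [87.3°–130°] dwell: s stays 20.0000
seg 4 [130°–183.3°] simple-harmonic, h=-11: full span → s += -11 → s = 9.0000
seg 5 [183.3°–309.1°] dwell: s stays 9.0000
seg 6 [309.1°–360°] cycloidal, h=17: θ=326.3° here. β=17.2, B=50.9. 17·(0.3379 − sin(2π·0.3379)/(2π)) = 3.4414 → s = 12.4414

12.4414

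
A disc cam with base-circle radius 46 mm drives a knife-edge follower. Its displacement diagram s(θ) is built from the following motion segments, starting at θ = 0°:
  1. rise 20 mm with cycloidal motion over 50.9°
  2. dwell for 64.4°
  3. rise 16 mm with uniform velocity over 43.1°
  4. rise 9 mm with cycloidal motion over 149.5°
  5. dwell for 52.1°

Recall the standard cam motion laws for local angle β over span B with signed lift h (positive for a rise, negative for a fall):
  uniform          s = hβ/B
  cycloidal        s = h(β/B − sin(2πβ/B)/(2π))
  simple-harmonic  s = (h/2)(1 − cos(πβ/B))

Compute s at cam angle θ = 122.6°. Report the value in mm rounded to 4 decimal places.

seg 1 [0°–50.9°] cycloidal, h=20: full span → s += 20 → s = 20.0000
seg 2 [50.9°–115.3°] dwell: s stays 20.0000
seg 3 [115.3°–158.4°] uniform, h=16: θ=122.6° here. β=7.3, B=43.1. 16·7.3/43.1 = 2.7100 → s = 22.7100

22.7100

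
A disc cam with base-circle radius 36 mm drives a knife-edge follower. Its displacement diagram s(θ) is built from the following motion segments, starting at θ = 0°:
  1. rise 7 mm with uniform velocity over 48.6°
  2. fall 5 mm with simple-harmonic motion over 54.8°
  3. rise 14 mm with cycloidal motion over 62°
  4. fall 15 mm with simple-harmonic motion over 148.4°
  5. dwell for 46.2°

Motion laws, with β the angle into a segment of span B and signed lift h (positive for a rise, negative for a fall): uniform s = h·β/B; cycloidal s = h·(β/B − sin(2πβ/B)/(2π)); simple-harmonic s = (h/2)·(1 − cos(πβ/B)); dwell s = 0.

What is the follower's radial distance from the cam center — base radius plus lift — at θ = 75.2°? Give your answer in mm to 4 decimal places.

seg 1 [0°–48.6°] uniform, h=7: full span → s += 7 → s = 7.0000
seg 2 [48.6°–103.4°] simple-harmonic, h=-5: θ=75.2° here. β=26.6, B=54.8. -5/2·(1 − cos(π·0.4854)) = -2.3854 → s = 4.6146
radial distance = base radius + s = 36 + 4.6146 = 40.6146

40.6146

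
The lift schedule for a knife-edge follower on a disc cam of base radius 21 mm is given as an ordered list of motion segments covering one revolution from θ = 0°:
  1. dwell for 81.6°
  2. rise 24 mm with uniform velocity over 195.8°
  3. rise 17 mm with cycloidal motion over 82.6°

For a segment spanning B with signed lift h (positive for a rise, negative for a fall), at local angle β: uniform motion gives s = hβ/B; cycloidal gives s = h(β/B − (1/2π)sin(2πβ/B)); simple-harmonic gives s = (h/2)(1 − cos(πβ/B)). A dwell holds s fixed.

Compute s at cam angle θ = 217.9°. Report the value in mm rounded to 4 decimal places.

seg 1 [0°–81.6°] dwell: s stays 0.0000
seg 2 [81.6°–277.4°] uniform, h=24: θ=217.9° here. β=136.3, B=195.8. 24·136.3/195.8 = 16.7068 → s = 16.7068

16.7068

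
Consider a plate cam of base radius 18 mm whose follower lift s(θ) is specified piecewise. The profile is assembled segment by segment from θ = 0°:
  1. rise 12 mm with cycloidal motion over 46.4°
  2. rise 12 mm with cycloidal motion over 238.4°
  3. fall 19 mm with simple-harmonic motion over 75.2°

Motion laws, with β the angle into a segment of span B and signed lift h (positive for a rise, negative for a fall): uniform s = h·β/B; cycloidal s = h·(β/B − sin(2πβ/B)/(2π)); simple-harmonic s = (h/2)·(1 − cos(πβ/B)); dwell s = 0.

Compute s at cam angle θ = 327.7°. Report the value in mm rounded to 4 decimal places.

seg 1 [0°–46.4°] cycloidal, h=12: full span → s += 12 → s = 12.0000
seg 2 [46.4°–284.8°] cycloidal, h=12: full span → s += 12 → s = 24.0000
seg 3 [284.8°–360°] simple-harmonic, h=-19: θ=327.7° here. β=42.9, B=75.2. -19/2·(1 − cos(π·0.5705)) = -11.5863 → s = 12.4137

12.4137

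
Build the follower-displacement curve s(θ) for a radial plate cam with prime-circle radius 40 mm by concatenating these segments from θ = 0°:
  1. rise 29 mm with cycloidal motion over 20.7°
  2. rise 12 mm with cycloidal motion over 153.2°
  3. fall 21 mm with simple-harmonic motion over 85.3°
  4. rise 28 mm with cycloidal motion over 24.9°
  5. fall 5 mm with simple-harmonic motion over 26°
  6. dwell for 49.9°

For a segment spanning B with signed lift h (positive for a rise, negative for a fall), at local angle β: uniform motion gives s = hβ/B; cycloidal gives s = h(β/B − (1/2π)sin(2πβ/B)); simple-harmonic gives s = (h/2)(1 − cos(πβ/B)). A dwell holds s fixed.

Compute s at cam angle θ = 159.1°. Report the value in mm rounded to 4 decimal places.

seg 1 [0°–20.7°] cycloidal, h=29: full span → s += 29 → s = 29.0000
seg 2 [20.7°–173.9°] cycloidal, h=12: θ=159.1° here. β=138.4, B=153.2. 12·(0.9034 − sin(2π·0.9034)/(2π)) = 11.9301 → s = 40.9301

40.9301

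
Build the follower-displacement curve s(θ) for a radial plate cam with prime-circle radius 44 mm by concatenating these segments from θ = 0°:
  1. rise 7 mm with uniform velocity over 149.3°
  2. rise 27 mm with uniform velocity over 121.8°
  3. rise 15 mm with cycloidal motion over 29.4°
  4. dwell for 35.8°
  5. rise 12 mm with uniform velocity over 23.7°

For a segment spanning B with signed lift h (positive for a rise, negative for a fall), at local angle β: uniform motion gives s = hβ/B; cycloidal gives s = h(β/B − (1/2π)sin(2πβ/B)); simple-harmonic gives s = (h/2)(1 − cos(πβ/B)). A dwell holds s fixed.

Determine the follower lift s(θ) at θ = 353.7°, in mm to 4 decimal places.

seg 1 [0°–149.3°] uniform, h=7: full span → s += 7 → s = 7.0000
seg 2 [149.3°–271.1°] uniform, h=27: full span → s += 27 → s = 34.0000
seg 3 [271.1°–300.5°] cycloidal, h=15: full span → s += 15 → s = 49.0000
seg 4 [300.5°–336.3°] dwell: s stays 49.0000
seg 5 [336.3°–360°] uniform, h=12: θ=353.7° here. β=17.4, B=23.7. 12·17.4/23.7 = 8.8101 → s = 57.8101

57.8101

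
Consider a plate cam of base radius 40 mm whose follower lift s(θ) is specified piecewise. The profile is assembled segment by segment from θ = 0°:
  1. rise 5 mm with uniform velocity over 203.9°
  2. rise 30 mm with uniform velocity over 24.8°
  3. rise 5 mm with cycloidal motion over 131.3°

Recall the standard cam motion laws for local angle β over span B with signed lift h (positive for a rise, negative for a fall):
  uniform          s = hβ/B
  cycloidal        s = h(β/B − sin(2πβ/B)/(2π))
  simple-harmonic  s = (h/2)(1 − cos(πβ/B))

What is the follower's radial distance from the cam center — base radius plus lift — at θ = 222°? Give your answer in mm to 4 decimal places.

seg 1 [0°–203.9°] uniform, h=5: full span → s += 5 → s = 5.0000
seg 2 [203.9°–228.7°] uniform, h=30: θ=222° here. β=18.1, B=24.8. 30·18.1/24.8 = 21.8952 → s = 26.8952
radial distance = base radius + s = 40 + 26.8952 = 66.8952

66.8952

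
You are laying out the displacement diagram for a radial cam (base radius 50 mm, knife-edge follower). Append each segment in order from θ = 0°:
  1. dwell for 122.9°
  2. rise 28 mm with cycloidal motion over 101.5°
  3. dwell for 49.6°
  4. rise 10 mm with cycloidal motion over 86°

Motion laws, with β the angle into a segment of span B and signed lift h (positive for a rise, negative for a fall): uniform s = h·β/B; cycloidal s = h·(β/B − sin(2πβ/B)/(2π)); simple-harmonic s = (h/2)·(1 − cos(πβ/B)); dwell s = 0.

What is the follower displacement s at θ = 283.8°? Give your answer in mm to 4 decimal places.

seg 1 [0°–122.9°] dwell: s stays 0.0000
seg 2 [122.9°–224.4°] cycloidal, h=28: full span → s += 28 → s = 28.0000
seg 3 [224.4°–274°] dwell: s stays 28.0000
seg 4 [274°–360°] cycloidal, h=10: θ=283.8° here. β=9.8, B=86. 10·(0.1140 − sin(2π·0.1140)/(2π)) = 0.0949 → s = 28.0949

28.0949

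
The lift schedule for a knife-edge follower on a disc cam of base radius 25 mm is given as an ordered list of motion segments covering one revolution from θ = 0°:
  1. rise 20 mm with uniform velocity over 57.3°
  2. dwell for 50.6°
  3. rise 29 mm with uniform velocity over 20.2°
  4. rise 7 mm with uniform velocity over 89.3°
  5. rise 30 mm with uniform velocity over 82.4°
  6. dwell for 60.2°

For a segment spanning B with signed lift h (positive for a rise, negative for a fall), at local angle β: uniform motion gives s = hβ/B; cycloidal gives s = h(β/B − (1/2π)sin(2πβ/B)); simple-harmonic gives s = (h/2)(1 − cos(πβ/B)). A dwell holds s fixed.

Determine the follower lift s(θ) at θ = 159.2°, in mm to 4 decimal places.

seg 1 [0°–57.3°] uniform, h=20: full span → s += 20 → s = 20.0000
seg 2 [57.3°–107.9°] dwell: s stays 20.0000
seg 3 [107.9°–128.1°] uniform, h=29: full span → s += 29 → s = 49.0000
seg 4 [128.1°–217.4°] uniform, h=7: θ=159.2° here. β=31.1, B=89.3. 7·31.1/89.3 = 2.4378 → s = 51.4378

51.4378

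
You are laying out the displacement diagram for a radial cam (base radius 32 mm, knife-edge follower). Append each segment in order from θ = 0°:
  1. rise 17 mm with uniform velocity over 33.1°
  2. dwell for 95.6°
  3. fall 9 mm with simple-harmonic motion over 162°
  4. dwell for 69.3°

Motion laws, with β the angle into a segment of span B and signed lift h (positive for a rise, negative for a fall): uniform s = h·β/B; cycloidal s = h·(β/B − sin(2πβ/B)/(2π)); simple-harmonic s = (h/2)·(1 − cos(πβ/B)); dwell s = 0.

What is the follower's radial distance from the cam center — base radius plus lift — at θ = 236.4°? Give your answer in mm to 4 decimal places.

seg 1 [0°–33.1°] uniform, h=17: full span → s += 17 → s = 17.0000
seg 2 [33.1°–128.7°] dwell: s stays 17.0000
seg 3 [128.7°–290.7°] simple-harmonic, h=-9: θ=236.4° here. β=107.7, B=162. -9/2·(1 − cos(π·0.6648)) = -6.7273 → s = 10.2727
radial distance = base radius + s = 32 + 10.2727 = 42.2727

42.2727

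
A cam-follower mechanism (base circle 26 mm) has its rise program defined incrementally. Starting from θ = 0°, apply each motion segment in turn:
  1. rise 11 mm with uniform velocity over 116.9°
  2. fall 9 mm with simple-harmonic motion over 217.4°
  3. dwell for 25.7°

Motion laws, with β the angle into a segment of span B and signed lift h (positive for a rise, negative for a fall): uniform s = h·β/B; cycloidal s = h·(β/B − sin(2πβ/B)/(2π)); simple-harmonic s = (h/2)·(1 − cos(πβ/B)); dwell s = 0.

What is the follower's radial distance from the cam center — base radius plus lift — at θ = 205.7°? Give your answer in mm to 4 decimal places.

seg 1 [0°–116.9°] uniform, h=11: full span → s += 11 → s = 11.0000
seg 2 [116.9°–334.3°] simple-harmonic, h=-9: θ=205.7° here. β=88.8, B=217.4. -9/2·(1 − cos(π·0.4085)) = -3.2237 → s = 7.7763
radial distance = base radius + s = 26 + 7.7763 = 33.7763

33.7763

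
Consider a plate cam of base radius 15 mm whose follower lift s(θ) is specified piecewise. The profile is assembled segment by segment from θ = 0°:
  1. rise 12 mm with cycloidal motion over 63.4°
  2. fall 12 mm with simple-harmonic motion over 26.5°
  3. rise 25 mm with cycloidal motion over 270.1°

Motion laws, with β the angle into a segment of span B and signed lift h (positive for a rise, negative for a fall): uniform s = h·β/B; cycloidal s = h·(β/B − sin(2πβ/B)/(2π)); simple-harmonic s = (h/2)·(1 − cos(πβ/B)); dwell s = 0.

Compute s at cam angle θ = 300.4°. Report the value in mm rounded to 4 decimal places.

seg 1 [0°–63.4°] cycloidal, h=12: full span → s += 12 → s = 12.0000
seg 2 [63.4°–89.9°] simple-harmonic, h=-12: full span → s += -12 → s = 0.0000
seg 3 [89.9°–360°] cycloidal, h=25: θ=300.4° here. β=210.5, B=270.1. 25·(0.7793 − sin(2π·0.7793)/(2π)) = 23.3950 → s = 23.3950

23.3950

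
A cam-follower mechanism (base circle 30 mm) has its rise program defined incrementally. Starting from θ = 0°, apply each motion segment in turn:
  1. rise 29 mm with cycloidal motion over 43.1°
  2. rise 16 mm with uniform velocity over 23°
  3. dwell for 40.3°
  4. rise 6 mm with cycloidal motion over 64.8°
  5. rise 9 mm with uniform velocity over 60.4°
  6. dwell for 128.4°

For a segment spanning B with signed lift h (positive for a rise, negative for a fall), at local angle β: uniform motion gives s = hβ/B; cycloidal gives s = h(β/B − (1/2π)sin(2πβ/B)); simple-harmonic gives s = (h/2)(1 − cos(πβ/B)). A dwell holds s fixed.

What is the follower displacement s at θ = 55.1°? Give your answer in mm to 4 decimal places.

seg 1 [0°–43.1°] cycloidal, h=29: full span → s += 29 → s = 29.0000
seg 2 [43.1°–66.1°] uniform, h=16: θ=55.1° here. β=12, B=23. 16·12/23 = 8.3478 → s = 37.3478

37.3478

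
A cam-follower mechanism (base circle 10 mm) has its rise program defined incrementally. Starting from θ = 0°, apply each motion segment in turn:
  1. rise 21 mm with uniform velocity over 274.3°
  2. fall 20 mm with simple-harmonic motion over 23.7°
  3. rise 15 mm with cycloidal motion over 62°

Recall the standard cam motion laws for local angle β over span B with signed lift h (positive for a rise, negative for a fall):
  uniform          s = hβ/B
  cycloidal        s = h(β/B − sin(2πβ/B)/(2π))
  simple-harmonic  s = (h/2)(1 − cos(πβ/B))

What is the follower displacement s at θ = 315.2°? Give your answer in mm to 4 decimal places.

seg 1 [0°–274.3°] uniform, h=21: full span → s += 21 → s = 21.0000
seg 2 [274.3°–298°] simple-harmonic, h=-20: full span → s += -20 → s = 1.0000
seg 3 [298°–360°] cycloidal, h=15: θ=315.2° here. β=17.2, B=62. 15·(0.2774 − sin(2π·0.2774)/(2π)) = 1.8093 → s = 2.8093

2.8093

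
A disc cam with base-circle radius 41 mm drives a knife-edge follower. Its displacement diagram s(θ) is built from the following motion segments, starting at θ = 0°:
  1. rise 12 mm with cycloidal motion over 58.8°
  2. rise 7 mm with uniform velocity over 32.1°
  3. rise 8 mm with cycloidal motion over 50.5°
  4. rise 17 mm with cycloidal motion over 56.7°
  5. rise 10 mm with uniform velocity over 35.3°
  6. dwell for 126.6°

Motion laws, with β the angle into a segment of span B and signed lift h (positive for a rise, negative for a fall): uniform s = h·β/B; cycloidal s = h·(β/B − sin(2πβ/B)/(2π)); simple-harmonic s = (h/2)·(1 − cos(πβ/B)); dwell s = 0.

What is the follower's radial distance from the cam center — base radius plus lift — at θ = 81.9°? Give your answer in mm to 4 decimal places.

seg 1 [0°–58.8°] cycloidal, h=12: full span → s += 12 → s = 12.0000
seg 2 [58.8°–90.9°] uniform, h=7: θ=81.9° here. β=23.1, B=32.1. 7·23.1/32.1 = 5.0374 → s = 17.0374
radial distance = base radius + s = 41 + 17.0374 = 58.0374

58.0374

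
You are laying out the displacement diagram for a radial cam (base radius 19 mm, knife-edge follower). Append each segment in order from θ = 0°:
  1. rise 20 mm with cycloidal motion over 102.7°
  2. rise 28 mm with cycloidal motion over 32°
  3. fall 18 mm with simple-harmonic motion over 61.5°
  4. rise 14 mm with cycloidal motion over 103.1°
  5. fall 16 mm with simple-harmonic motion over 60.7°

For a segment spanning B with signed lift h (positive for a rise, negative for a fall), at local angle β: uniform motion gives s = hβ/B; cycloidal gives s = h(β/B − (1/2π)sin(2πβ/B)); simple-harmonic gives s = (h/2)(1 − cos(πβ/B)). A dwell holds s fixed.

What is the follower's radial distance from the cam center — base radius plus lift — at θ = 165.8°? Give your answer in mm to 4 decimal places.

seg 1 [0°–102.7°] cycloidal, h=20: full span → s += 20 → s = 20.0000
seg 2 [102.7°–134.7°] cycloidal, h=28: full span → s += 28 → s = 48.0000
seg 3 [134.7°–196.2°] simple-harmonic, h=-18: θ=165.8° here. β=31.1, B=61.5. -18/2·(1 − cos(π·0.5057)) = -9.1609 → s = 38.8391
radial distance = base radius + s = 19 + 38.8391 = 57.8391

57.8391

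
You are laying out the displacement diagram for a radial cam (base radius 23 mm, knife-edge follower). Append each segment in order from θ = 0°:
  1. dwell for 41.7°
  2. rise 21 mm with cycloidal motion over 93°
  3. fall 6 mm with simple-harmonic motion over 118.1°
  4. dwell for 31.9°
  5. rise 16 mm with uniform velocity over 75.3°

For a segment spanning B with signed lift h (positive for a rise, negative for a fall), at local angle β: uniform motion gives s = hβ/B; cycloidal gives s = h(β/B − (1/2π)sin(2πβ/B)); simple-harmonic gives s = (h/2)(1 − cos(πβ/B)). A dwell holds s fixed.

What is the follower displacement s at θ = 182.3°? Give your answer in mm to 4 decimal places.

seg 1 [0°–41.7°] dwell: s stays 0.0000
seg 2 [41.7°–134.7°] cycloidal, h=21: full span → s += 21 → s = 21.0000
seg 3 [134.7°–252.8°] simple-harmonic, h=-6: θ=182.3° here. β=47.6, B=118.1. -6/2·(1 − cos(π·0.4030)) = -2.1003 → s = 18.8997

18.8997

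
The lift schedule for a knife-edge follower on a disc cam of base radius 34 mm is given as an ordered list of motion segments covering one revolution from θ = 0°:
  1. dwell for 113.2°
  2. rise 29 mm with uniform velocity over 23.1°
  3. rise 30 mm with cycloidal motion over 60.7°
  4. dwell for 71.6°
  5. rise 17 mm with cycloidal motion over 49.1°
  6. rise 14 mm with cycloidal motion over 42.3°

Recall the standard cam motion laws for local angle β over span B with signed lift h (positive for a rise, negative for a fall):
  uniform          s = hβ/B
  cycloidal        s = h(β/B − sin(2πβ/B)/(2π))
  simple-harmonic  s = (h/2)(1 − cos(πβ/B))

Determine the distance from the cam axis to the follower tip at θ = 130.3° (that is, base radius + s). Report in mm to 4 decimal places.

seg 1 [0°–113.2°] dwell: s stays 0.0000
seg 2 [113.2°–136.3°] uniform, h=29: θ=130.3° here. β=17.1, B=23.1. 29·17.1/23.1 = 21.4675 → s = 21.4675
radial distance = base radius + s = 34 + 21.4675 = 55.4675

55.4675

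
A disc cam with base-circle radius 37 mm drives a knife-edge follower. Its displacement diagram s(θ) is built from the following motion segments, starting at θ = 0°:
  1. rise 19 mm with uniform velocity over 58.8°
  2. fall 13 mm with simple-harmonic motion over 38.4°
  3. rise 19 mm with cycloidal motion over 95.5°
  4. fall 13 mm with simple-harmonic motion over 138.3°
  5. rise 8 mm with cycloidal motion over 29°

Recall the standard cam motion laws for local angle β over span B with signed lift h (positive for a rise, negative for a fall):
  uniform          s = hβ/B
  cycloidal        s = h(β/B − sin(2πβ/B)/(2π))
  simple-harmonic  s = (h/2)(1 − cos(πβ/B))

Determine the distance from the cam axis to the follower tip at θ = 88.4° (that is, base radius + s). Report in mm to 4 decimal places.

seg 1 [0°–58.8°] uniform, h=19: full span → s += 19 → s = 19.0000
seg 2 [58.8°–97.2°] simple-harmonic, h=-13: θ=88.4° here. β=29.6, B=38.4. -13/2·(1 − cos(π·0.7708)) = -11.3870 → s = 7.6130
radial distance = base radius + s = 37 + 7.6130 = 44.6130

44.6130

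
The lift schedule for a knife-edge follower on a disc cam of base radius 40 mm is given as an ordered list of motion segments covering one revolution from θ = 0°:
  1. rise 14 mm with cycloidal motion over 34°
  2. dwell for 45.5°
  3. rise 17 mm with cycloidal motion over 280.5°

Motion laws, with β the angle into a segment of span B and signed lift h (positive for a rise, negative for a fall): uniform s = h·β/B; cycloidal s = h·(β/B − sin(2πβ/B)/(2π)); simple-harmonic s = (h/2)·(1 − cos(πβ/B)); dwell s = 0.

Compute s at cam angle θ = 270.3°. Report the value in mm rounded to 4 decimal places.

seg 1 [0°–34°] cycloidal, h=14: full span → s += 14 → s = 14.0000
seg 2 [34°–79.5°] dwell: s stays 14.0000
seg 3 [79.5°–360°] cycloidal, h=17: θ=270.3° here. β=190.8, B=280.5. 17·(0.6802 − sin(2π·0.6802)/(2π)) = 14.0133 → s = 28.0133

28.0133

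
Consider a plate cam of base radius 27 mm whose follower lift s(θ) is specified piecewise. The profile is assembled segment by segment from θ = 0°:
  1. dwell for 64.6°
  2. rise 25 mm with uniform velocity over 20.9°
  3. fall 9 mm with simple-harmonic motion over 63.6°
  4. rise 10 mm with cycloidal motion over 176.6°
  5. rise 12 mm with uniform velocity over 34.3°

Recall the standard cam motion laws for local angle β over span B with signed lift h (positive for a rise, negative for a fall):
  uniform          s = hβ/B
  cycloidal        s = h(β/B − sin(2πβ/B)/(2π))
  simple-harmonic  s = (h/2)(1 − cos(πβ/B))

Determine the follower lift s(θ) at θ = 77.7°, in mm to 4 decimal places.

seg 1 [0°–64.6°] dwell: s stays 0.0000
seg 2 [64.6°–85.5°] uniform, h=25: θ=77.7° here. β=13.1, B=20.9. 25·13.1/20.9 = 15.6699 → s = 15.6699

15.6699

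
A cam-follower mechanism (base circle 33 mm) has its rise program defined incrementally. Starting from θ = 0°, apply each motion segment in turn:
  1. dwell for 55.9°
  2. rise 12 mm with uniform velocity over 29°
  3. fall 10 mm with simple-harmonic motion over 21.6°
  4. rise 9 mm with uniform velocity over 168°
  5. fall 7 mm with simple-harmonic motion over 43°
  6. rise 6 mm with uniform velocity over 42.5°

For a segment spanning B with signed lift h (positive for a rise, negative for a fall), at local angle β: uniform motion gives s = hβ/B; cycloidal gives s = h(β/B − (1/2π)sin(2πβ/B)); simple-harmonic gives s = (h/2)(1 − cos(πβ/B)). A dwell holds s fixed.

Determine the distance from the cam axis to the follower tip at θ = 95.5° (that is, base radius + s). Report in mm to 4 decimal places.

seg 1 [0°–55.9°] dwell: s stays 0.0000
seg 2 [55.9°–84.9°] uniform, h=12: full span → s += 12 → s = 12.0000
seg 3 [84.9°–106.5°] simple-harmonic, h=-10: θ=95.5° here. β=10.6, B=21.6. -10/2·(1 − cos(π·0.4907)) = -4.8546 → s = 7.1454
radial distance = base radius + s = 33 + 7.1454 = 40.1454

40.1454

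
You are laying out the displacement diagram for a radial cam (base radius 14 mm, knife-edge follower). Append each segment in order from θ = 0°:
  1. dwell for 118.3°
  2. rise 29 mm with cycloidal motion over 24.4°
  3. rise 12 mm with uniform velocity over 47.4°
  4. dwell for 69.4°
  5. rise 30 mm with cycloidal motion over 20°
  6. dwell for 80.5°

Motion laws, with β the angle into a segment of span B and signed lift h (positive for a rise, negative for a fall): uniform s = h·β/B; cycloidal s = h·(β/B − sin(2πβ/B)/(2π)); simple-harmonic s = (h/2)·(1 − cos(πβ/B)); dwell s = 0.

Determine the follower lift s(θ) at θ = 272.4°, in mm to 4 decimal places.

seg 1 [0°–118.3°] dwell: s stays 0.0000
seg 2 [118.3°–142.7°] cycloidal, h=29: full span → s += 29 → s = 29.0000
seg 3 [142.7°–190.1°] uniform, h=12: full span → s += 12 → s = 41.0000
seg 4 [190.1°–259.5°] dwell: s stays 41.0000
seg 5 [259.5°–279.5°] cycloidal, h=30: θ=272.4° here. β=12.9, B=20. 30·(0.6450 − sin(2π·0.6450)/(2π)) = 23.1227 → s = 64.1227

64.1227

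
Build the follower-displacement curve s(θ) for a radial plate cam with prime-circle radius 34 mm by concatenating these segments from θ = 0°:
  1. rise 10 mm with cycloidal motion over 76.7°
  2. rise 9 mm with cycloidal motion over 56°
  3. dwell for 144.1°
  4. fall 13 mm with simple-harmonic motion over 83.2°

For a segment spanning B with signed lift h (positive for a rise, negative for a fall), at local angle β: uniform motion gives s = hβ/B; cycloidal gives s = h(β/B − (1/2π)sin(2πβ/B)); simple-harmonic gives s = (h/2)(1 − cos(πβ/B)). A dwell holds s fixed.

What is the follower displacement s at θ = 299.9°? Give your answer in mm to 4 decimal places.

seg 1 [0°–76.7°] cycloidal, h=10: full span → s += 10 → s = 10.0000
seg 2 [76.7°–132.7°] cycloidal, h=9: full span → s += 9 → s = 19.0000
seg 3 [132.7°–276.8°] dwell: s stays 19.0000
seg 4 [276.8°–360°] simple-harmonic, h=-13: θ=299.9° here. β=23.1, B=83.2. -13/2·(1 − cos(π·0.2776)) = -2.3198 → s = 16.6802

16.6802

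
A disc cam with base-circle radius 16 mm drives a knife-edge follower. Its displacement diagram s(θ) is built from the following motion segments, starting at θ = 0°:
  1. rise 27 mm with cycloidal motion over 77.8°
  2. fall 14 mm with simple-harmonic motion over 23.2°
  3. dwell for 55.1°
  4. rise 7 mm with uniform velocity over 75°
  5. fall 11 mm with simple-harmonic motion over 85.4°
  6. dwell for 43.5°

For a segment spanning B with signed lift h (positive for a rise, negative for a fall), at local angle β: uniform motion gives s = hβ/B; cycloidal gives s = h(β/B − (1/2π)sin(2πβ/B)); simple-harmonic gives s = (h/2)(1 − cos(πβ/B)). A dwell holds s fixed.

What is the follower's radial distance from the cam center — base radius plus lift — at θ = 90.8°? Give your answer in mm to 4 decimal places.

seg 1 [0°–77.8°] cycloidal, h=27: full span → s += 27 → s = 27.0000
seg 2 [77.8°–101°] simple-harmonic, h=-14: θ=90.8° here. β=13, B=23.2. -14/2·(1 − cos(π·0.5603)) = -8.3191 → s = 18.6809
radial distance = base radius + s = 16 + 18.6809 = 34.6809

34.6809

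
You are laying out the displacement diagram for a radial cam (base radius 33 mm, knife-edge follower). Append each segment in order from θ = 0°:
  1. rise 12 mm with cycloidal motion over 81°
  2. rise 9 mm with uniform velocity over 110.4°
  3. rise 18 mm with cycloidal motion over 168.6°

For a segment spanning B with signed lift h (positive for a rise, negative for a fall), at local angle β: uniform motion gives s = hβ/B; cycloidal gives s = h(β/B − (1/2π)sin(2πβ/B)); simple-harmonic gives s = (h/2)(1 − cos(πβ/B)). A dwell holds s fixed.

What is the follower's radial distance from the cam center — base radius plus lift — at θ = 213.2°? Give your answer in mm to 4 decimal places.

seg 1 [0°–81°] cycloidal, h=12: full span → s += 12 → s = 12.0000
seg 2 [81°–191.4°] uniform, h=9: full span → s += 9 → s = 21.0000
seg 3 [191.4°–360°] cycloidal, h=18: θ=213.2° here. β=21.8, B=168.6. 18·(0.1293 − sin(2π·0.1293)/(2π)) = 0.2477 → s = 21.2477
radial distance = base radius + s = 33 + 21.2477 = 54.2477

54.2477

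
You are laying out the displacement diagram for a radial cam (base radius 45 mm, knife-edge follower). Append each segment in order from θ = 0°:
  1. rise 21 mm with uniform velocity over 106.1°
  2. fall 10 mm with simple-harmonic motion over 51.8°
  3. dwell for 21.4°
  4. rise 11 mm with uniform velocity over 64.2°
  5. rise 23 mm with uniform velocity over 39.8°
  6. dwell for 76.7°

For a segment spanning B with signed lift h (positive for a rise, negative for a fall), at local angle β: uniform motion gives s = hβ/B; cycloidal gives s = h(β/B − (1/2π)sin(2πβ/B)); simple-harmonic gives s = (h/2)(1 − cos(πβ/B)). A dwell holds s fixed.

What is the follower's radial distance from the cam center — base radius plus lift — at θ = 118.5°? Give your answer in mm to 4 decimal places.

seg 1 [0°–106.1°] uniform, h=21: full span → s += 21 → s = 21.0000
seg 2 [106.1°–157.9°] simple-harmonic, h=-10: θ=118.5° here. β=12.4, B=51.8. -10/2·(1 − cos(π·0.2394)) = -1.3485 → s = 19.6515
radial distance = base radius + s = 45 + 19.6515 = 64.6515

64.6515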